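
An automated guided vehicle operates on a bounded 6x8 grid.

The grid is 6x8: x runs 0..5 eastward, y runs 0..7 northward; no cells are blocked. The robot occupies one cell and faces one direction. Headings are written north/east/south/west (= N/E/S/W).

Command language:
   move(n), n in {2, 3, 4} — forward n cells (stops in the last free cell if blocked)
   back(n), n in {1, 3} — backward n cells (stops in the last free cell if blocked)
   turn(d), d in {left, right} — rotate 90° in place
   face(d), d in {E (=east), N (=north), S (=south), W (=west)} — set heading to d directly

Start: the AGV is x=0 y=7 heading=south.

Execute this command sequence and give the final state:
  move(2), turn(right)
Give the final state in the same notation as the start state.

from: x=0 y=7 heading=south
[1] after move(2): x=0 y=5 heading=south
[2] after turn(right): x=0 y=5 heading=west

x=0 y=5 heading=west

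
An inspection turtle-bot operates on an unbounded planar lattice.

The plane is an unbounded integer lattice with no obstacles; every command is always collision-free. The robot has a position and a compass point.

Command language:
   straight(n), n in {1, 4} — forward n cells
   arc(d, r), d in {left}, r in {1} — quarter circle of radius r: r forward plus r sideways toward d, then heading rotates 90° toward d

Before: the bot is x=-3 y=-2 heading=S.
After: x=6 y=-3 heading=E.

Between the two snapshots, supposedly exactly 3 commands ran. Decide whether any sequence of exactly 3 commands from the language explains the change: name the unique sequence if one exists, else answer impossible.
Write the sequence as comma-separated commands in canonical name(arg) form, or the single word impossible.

key: cell and facing (now E) both changed — the 3 commands mix motion and turning
begin: x=-3 y=-2 heading=S
step 1 (arc(left, 1)): x=-2 y=-3 heading=E
step 2 (straight(4)): x=2 y=-3 heading=E
step 3 (straight(4)): x=6 y=-3 heading=E
no rival 3-sequence matches.

arc(left, 1), straight(4), straight(4)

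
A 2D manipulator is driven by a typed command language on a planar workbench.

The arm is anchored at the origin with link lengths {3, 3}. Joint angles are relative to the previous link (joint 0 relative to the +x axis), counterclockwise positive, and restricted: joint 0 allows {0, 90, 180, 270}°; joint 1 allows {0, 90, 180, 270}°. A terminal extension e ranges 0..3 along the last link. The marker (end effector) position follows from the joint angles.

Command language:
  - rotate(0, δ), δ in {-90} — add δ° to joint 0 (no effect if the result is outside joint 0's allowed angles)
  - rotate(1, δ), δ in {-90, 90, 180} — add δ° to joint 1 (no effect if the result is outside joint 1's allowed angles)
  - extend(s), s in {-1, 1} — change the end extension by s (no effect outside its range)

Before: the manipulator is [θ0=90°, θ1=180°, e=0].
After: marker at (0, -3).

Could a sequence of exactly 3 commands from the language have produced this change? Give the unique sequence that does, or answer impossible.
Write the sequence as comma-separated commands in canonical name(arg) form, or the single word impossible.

t0: [θ0=90°, θ1=180°, e=0]
step 1 (extend(1)): [θ0=90°, θ1=180°, e=1]
step 2 (extend(1)): [θ0=90°, θ1=180°, e=2]
step 3 (extend(1)): [θ0=90°, θ1=180°, e=3]
no other 3-command option fits: unique.

extend(1), extend(1), extend(1)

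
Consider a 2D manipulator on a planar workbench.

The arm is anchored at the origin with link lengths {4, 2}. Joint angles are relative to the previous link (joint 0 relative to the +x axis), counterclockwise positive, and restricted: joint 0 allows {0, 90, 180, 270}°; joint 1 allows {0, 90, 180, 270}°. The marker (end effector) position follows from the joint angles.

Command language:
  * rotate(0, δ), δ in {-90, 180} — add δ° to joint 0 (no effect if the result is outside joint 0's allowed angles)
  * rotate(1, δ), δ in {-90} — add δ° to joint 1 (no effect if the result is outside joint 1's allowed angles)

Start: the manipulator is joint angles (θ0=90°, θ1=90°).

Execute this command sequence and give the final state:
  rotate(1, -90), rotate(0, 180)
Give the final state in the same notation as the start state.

joint angles (θ0=270°, θ1=0°)

initial: joint angles (θ0=90°, θ1=90°)
step 1 (rotate(1, -90)): joint angles (θ0=90°, θ1=0°)
step 2 (rotate(0, 180)): joint angles (θ0=270°, θ1=0°)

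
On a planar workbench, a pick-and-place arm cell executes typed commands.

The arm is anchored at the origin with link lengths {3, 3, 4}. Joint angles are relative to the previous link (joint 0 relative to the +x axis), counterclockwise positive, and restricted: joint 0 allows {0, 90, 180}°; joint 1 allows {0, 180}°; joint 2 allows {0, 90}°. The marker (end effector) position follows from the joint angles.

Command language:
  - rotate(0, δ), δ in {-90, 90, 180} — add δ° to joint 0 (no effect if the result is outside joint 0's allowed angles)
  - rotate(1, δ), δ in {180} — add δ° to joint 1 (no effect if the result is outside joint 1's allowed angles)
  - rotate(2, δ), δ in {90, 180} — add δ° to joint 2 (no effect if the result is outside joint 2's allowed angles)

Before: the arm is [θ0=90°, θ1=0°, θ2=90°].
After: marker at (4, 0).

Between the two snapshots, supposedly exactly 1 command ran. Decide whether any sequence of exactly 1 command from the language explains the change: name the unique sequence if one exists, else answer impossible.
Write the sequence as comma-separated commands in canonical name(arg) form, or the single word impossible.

rotate(1, 180)

t0: [θ0=90°, θ1=0°, θ2=90°]
1. rotate(1, 180) → [θ0=90°, θ1=180°, θ2=90°]
no rival 1-sequence matches.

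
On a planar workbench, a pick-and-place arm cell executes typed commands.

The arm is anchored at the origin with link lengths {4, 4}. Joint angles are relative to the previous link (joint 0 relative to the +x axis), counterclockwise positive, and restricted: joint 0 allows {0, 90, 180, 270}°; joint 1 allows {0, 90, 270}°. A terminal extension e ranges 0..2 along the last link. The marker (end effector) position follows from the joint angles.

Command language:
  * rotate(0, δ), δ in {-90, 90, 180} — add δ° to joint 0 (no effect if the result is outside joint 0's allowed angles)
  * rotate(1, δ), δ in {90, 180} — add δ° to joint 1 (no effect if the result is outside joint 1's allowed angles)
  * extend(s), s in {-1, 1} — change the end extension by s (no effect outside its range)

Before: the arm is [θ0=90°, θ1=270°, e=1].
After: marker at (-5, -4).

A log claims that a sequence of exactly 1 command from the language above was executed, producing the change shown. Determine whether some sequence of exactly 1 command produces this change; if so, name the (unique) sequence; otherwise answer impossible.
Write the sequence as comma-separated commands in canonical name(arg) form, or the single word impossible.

initial: [θ0=90°, θ1=270°, e=1]
step 1 (rotate(0, 180)): [θ0=270°, θ1=270°, e=1]
no other 1-command option fits: unique.

rotate(0, 180)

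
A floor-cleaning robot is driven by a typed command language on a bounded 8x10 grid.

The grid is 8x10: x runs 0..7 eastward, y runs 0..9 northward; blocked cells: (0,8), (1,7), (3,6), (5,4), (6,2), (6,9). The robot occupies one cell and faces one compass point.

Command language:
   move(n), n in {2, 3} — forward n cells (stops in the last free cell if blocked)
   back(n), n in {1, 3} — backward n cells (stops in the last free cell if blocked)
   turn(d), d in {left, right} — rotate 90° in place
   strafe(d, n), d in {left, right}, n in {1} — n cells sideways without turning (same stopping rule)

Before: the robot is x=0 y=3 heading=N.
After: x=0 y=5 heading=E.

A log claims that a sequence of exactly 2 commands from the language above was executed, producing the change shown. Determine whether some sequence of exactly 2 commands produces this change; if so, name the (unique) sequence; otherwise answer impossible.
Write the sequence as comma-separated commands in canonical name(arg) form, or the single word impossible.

move(2), turn(right)

key: position moved to (0,5) AND the heading swung to E — translation plus rotation needed
start: x=0 y=3 heading=N
1. move(2) → x=0 y=5 heading=N
2. turn(right) → x=0 y=5 heading=E
uniquely the one of 64 2-step routes that fits.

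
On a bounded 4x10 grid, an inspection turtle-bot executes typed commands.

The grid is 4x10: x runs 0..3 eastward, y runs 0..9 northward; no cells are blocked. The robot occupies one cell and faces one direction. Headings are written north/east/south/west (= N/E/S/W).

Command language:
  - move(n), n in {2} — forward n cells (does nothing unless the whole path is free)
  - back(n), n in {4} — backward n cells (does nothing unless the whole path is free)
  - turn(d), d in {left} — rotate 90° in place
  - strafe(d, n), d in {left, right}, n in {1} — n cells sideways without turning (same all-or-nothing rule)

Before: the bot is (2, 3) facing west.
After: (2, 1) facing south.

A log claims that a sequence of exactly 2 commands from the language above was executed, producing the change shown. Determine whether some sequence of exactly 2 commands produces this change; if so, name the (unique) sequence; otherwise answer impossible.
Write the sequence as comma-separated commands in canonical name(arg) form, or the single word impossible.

turn(left), move(2)

key: running move(2) before turn(left) would end elsewhere — order is forced
from: (2, 3) facing west
t=1 turn(left) ⇒ (2, 3) facing south
t=2 move(2) ⇒ (2, 1) facing south
uniquely the one of 25 2-step routes that fits.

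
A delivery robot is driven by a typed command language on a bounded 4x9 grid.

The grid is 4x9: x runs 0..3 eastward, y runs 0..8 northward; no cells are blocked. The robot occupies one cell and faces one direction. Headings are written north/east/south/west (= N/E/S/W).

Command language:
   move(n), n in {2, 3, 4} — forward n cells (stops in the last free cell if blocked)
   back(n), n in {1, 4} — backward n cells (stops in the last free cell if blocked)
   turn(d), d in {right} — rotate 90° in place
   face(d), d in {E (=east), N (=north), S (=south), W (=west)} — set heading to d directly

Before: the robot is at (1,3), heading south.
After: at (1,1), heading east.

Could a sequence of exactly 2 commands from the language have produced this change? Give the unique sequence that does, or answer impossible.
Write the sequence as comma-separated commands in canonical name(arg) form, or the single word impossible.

key: running face(E) before move(2) would end elsewhere — order is forced
start: at (1,3), heading south
1. move(2) → at (1,1), heading south
2. face(E) → at (1,1), heading east
uniquely the one of 100 2-step routes that fits.

move(2), face(E)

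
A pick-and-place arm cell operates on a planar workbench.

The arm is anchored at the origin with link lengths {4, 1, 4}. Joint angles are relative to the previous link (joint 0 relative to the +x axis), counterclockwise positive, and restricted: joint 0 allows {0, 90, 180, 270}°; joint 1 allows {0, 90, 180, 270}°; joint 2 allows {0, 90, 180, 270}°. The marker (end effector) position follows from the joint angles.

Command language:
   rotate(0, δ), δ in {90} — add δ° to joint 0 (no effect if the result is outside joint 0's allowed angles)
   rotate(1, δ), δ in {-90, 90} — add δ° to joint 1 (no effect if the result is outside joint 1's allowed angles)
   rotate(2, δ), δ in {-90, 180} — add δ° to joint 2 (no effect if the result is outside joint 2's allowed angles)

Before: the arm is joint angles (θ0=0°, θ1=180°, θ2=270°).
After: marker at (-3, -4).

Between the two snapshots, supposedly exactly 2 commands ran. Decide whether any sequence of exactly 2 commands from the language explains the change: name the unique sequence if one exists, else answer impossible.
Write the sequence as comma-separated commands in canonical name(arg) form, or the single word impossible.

rotate(0, 90), rotate(0, 90)

t0: joint angles (θ0=0°, θ1=180°, θ2=270°)
1. rotate(0, 90) → joint angles (θ0=90°, θ1=180°, θ2=270°)
2. rotate(0, 90) → joint angles (θ0=180°, θ1=180°, θ2=270°)
no rival 2-sequence matches.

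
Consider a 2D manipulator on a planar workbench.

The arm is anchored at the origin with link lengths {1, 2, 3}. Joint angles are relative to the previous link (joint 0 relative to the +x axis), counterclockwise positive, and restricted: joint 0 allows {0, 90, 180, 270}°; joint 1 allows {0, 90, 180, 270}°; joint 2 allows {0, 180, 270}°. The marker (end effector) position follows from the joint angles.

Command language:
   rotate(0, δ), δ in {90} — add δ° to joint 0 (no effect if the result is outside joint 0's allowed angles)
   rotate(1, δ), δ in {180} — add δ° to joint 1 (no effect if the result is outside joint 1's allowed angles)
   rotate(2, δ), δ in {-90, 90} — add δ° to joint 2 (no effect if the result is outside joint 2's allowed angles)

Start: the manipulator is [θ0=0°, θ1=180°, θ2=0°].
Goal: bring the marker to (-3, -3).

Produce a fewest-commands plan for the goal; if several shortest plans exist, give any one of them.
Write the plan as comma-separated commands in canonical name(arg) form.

begin: [θ0=0°, θ1=180°, θ2=0°]
[1] after rotate(2, -90): [θ0=0°, θ1=180°, θ2=270°]
[2] after rotate(0, 90): [θ0=90°, θ1=180°, θ2=270°]
[3] after rotate(0, 90): [θ0=180°, θ1=180°, θ2=270°]
[4] after rotate(0, 90): [θ0=270°, θ1=180°, θ2=270°]
[5] after rotate(1, 180): [θ0=270°, θ1=0°, θ2=270°]
nothing shorter than 5 reaches the goal.

rotate(2, -90), rotate(0, 90), rotate(0, 90), rotate(0, 90), rotate(1, 180)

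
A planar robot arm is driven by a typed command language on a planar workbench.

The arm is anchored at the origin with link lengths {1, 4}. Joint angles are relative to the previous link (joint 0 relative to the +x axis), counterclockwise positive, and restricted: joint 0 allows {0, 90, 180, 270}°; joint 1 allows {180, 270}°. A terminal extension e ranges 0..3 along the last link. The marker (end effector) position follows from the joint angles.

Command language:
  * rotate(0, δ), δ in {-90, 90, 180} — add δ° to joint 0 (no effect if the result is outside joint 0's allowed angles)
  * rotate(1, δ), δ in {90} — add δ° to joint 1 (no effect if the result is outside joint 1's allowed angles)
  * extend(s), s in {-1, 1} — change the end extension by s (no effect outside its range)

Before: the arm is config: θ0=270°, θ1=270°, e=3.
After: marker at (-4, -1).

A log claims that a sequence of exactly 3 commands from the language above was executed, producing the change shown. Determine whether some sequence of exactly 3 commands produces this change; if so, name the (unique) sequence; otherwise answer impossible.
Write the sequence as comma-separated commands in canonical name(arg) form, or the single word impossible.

extend(-1), extend(-1), extend(-1)

from: config: θ0=270°, θ1=270°, e=3
[1] after extend(-1): config: θ0=270°, θ1=270°, e=2
[2] after extend(-1): config: θ0=270°, θ1=270°, e=1
[3] after extend(-1): config: θ0=270°, θ1=270°, e=0
all 216 alternatives checked — unique.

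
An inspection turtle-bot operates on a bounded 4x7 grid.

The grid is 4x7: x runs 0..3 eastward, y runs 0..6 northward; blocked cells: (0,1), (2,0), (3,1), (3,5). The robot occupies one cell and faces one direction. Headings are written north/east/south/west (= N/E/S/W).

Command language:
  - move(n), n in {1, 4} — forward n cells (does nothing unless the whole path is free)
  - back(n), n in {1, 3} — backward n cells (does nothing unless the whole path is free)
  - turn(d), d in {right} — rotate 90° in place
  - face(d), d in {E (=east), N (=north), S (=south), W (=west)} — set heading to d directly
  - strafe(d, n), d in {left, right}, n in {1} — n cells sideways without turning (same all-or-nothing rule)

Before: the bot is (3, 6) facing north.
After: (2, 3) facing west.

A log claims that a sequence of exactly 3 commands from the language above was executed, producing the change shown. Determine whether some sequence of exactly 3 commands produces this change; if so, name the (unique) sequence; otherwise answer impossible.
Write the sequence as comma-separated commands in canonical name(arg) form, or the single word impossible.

strafe(left, 1), back(3), face(W)

key: running face(W) before strafe(left, 1) would end elsewhere — order is forced
t0: (3, 6) facing north
1. strafe(left, 1) → (2, 6) facing north
2. back(3) → (2, 3) facing north
3. face(W) → (2, 3) facing west
uniquely the one of 1331 3-step routes that fits.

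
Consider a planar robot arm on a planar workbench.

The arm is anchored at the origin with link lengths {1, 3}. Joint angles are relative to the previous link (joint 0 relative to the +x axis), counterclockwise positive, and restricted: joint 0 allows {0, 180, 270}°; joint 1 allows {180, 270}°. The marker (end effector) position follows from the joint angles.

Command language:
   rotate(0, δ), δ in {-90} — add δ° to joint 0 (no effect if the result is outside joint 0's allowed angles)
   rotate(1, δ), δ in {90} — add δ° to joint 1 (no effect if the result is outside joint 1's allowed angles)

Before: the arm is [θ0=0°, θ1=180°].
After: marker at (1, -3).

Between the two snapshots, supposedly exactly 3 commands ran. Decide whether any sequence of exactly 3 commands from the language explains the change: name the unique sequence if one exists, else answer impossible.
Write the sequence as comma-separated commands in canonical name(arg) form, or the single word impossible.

rotate(1, 90), rotate(1, 90), rotate(1, 90)

begin: [θ0=0°, θ1=180°]
step 1 (rotate(1, 90)): [θ0=0°, θ1=270°]
step 2 (rotate(1, 90)): [θ0=0°, θ1=270°]
step 3 (rotate(1, 90)): [θ0=0°, θ1=270°]
all 8 alternatives checked — unique.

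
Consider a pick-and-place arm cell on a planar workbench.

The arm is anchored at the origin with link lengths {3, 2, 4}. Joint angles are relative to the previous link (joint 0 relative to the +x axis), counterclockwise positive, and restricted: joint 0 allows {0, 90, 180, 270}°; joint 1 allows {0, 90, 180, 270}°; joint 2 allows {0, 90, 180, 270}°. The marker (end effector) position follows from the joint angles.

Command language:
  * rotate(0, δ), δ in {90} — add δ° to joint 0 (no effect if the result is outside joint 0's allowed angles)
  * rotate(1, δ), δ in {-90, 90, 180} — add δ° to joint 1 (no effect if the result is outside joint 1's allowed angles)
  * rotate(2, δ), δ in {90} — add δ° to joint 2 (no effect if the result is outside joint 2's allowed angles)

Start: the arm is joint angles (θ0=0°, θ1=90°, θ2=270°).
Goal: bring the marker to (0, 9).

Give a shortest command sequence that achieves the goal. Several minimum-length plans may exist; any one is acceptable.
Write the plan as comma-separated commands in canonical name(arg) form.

rotate(0, 90), rotate(1, -90), rotate(2, 90)

from: joint angles (θ0=0°, θ1=90°, θ2=270°)
[1] after rotate(0, 90): joint angles (θ0=90°, θ1=90°, θ2=270°)
[2] after rotate(1, -90): joint angles (θ0=90°, θ1=0°, θ2=270°)
[3] after rotate(2, 90): joint angles (θ0=90°, θ1=0°, θ2=0°)
no 2-step plan works, so 3 is optimal.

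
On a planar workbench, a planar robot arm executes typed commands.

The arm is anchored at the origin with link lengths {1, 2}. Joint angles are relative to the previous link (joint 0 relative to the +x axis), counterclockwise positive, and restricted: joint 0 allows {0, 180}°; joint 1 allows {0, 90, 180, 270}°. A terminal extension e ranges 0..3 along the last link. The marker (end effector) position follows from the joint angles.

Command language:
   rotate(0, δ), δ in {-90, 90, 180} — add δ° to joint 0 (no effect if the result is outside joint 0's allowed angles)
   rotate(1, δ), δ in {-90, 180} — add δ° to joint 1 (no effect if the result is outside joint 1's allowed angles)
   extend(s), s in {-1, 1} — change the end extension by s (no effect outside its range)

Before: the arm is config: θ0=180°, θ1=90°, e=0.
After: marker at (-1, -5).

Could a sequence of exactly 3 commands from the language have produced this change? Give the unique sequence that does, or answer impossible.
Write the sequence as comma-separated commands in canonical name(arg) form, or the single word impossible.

extend(1), extend(1), extend(1)

t0: config: θ0=180°, θ1=90°, e=0
[1] after extend(1): config: θ0=180°, θ1=90°, e=1
[2] after extend(1): config: θ0=180°, θ1=90°, e=2
[3] after extend(1): config: θ0=180°, θ1=90°, e=3
no other 3-command option fits: unique.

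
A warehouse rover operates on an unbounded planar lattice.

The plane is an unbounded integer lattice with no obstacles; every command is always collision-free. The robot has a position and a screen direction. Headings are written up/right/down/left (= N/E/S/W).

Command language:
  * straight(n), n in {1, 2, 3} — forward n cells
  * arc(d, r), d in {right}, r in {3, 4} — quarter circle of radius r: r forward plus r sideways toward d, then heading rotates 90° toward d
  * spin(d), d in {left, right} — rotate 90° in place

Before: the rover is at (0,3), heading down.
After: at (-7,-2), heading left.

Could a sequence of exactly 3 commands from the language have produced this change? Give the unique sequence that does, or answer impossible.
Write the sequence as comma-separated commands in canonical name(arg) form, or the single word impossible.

key: position moved to (-7,-2) AND the heading swung to W — translation plus rotation needed
t0: at (0,3), heading down
1. straight(1) → at (0,2), heading down
2. arc(right, 4) → at (-4,-2), heading left
3. straight(3) → at (-7,-2), heading left
all 343 alternatives checked — unique.

straight(1), arc(right, 4), straight(3)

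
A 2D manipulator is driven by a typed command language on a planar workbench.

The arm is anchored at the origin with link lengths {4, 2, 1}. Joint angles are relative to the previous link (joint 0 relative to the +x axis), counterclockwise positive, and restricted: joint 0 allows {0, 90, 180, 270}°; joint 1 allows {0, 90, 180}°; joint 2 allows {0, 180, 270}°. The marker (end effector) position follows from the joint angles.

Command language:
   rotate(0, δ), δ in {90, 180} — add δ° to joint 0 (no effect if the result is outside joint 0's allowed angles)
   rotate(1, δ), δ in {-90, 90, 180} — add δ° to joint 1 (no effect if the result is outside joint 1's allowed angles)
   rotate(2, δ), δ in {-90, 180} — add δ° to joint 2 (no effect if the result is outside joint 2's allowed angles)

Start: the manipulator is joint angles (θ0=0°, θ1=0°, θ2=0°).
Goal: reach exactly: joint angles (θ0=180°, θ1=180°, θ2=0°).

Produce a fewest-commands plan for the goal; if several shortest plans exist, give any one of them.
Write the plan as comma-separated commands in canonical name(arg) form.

rotate(1, 180), rotate(0, 180)

initial: joint angles (θ0=0°, θ1=0°, θ2=0°)
[1] after rotate(1, 180): joint angles (θ0=0°, θ1=180°, θ2=0°)
[2] after rotate(0, 180): joint angles (θ0=180°, θ1=180°, θ2=0°)
shorter routes all fall short; 2 is best.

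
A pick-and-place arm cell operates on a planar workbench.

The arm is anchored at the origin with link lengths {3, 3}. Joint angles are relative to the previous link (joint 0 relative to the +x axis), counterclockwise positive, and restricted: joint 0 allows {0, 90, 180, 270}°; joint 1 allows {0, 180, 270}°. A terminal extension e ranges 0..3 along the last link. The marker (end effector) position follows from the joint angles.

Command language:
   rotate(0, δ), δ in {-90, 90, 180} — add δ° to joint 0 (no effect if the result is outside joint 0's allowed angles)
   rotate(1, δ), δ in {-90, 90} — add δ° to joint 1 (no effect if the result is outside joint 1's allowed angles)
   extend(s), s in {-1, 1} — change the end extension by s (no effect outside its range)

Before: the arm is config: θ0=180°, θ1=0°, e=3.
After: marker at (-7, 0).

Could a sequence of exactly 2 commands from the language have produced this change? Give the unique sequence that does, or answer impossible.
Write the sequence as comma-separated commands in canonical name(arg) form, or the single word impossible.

extend(-1), extend(-1)

start: config: θ0=180°, θ1=0°, e=3
step 1 (extend(-1)): config: θ0=180°, θ1=0°, e=2
step 2 (extend(-1)): config: θ0=180°, θ1=0°, e=1
all 49 alternatives checked — unique.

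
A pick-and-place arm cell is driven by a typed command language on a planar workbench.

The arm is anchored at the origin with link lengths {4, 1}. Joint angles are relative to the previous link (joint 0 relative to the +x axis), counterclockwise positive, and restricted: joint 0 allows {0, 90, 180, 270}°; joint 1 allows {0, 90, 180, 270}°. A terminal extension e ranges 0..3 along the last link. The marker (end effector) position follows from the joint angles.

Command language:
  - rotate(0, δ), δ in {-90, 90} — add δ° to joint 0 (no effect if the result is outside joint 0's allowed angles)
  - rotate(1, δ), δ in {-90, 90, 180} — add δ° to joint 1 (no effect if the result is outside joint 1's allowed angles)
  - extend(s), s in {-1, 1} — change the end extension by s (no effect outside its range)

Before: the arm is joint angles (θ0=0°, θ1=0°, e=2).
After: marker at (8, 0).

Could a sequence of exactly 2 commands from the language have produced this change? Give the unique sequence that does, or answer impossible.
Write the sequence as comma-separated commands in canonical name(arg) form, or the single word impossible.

extend(1), extend(1)

begin: joint angles (θ0=0°, θ1=0°, e=2)
1. extend(1) → joint angles (θ0=0°, θ1=0°, e=3)
2. extend(1) → joint angles (θ0=0°, θ1=0°, e=3)
all 49 alternatives checked — unique.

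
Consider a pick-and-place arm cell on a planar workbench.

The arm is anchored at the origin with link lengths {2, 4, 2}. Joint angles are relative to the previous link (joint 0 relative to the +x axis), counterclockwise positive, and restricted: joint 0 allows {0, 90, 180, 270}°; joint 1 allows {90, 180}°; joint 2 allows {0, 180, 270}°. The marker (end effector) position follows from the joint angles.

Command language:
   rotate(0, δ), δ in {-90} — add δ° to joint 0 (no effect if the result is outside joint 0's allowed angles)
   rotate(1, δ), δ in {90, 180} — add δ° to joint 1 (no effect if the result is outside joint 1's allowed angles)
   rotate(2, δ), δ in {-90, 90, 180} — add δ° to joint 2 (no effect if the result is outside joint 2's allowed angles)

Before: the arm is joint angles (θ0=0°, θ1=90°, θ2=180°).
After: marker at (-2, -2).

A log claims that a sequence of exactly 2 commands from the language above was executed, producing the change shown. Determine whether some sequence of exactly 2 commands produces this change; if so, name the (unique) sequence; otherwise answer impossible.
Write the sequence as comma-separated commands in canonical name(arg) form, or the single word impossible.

from: joint angles (θ0=0°, θ1=90°, θ2=180°)
t=1 rotate(0, -90) ⇒ joint angles (θ0=270°, θ1=90°, θ2=180°)
t=2 rotate(0, -90) ⇒ joint angles (θ0=180°, θ1=90°, θ2=180°)
uniquely the one of 36 2-step routes that fits.

rotate(0, -90), rotate(0, -90)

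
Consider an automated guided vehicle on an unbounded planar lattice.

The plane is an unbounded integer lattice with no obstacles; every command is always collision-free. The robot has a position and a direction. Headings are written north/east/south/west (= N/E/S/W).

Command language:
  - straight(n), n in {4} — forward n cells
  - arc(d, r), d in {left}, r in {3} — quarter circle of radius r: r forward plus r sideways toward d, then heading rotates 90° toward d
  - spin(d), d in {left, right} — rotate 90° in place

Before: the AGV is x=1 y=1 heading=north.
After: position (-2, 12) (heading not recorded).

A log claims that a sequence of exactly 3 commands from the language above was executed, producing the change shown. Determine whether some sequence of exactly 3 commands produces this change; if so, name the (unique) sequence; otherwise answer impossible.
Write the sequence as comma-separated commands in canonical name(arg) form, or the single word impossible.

straight(4), straight(4), arc(left, 3)

key: running arc(left, 3) before straight(4) would end elsewhere — order is forced
begin: x=1 y=1 heading=north
1. straight(4) → x=1 y=5 heading=north
2. straight(4) → x=1 y=9 heading=north
3. arc(left, 3) → x=-2 y=12 heading=west
all 64 alternatives checked — unique.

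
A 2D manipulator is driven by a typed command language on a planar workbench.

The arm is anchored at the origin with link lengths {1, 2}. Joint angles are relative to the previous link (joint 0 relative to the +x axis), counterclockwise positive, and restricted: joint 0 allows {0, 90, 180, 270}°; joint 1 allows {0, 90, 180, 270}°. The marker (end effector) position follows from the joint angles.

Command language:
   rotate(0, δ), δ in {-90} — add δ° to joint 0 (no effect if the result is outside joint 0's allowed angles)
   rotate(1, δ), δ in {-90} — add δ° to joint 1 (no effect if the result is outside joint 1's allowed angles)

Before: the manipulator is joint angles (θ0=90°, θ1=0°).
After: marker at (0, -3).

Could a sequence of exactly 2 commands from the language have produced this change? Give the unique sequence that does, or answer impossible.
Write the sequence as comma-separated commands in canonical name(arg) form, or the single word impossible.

rotate(0, -90), rotate(0, -90)

from: joint angles (θ0=90°, θ1=0°)
t=1 rotate(0, -90) ⇒ joint angles (θ0=0°, θ1=0°)
t=2 rotate(0, -90) ⇒ joint angles (θ0=270°, θ1=0°)
all 4 alternatives checked — unique.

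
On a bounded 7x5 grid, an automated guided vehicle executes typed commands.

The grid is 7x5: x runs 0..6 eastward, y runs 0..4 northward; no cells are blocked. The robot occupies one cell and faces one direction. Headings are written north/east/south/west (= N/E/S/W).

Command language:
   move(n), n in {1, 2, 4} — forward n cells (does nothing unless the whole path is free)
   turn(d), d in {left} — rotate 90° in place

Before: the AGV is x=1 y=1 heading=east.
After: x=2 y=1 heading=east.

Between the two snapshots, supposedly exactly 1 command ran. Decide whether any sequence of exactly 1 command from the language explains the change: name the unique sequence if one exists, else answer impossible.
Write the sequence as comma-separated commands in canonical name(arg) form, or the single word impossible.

move(1)

key: heading stays E — the single command does not turn
t0: x=1 y=1 heading=east
[1] after move(1): x=2 y=1 heading=east
uniquely the one of 4 1-step routes that fits.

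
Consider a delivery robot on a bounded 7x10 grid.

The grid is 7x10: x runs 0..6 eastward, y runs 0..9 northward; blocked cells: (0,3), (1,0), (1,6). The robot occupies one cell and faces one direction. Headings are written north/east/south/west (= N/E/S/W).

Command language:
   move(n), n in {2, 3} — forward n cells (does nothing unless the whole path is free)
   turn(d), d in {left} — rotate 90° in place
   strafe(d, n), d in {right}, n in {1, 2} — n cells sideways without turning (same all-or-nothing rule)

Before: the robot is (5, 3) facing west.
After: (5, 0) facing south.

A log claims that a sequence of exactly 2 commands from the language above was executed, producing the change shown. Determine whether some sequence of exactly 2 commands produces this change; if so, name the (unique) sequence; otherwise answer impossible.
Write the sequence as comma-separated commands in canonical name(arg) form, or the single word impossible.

key: order matters: swapping turn(left) and move(3) lands elsewhere
initial: (5, 3) facing west
t=1 turn(left) ⇒ (5, 3) facing south
t=2 move(3) ⇒ (5, 0) facing south
no rival 2-sequence matches.

turn(left), move(3)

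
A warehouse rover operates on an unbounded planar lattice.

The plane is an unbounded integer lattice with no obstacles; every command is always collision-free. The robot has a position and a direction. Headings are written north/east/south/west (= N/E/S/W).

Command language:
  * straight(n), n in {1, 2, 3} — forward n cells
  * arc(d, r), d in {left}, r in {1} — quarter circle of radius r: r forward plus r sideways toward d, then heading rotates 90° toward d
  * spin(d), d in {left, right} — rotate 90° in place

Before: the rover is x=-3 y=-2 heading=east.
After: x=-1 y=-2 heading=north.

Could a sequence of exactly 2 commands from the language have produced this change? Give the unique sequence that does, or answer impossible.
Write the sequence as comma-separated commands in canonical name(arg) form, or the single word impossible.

key: cell and facing (now N) both changed — the 2 commands mix motion and turning
initial: x=-3 y=-2 heading=east
[1] after straight(2): x=-1 y=-2 heading=east
[2] after spin(left): x=-1 y=-2 heading=north
uniquely the one of 36 2-step routes that fits.

straight(2), spin(left)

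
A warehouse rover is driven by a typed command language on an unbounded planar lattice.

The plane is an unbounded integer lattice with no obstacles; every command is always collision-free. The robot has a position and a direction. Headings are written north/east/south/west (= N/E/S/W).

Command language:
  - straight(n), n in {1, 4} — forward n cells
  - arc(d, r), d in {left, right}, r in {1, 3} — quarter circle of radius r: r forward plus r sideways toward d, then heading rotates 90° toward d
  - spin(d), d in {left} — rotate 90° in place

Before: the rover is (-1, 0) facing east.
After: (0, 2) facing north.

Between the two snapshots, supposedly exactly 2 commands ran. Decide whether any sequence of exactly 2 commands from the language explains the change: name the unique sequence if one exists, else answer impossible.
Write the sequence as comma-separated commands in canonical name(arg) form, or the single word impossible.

arc(left, 1), straight(1)

key: order matters: swapping arc(left, 1) and straight(1) lands elsewhere
t0: (-1, 0) facing east
[1] after arc(left, 1): (0, 1) facing north
[2] after straight(1): (0, 2) facing north
no other 2-command option fits: unique.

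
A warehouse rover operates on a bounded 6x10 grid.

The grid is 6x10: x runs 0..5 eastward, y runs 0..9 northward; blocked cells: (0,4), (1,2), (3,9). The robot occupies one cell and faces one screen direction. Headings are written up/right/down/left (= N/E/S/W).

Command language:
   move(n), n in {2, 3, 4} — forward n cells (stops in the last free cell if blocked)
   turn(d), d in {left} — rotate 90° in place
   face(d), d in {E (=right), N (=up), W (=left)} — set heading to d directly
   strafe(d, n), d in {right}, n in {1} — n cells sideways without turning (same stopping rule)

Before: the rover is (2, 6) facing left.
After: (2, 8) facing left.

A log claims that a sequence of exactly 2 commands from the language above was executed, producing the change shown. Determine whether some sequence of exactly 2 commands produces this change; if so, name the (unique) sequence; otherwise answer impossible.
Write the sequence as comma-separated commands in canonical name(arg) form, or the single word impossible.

strafe(right, 1), strafe(right, 1)

key: heading stays W — no command in the sequence turns
initial: (2, 6) facing left
step 1 (strafe(right, 1)): (2, 7) facing left
step 2 (strafe(right, 1)): (2, 8) facing left
no other 2-command option fits: unique.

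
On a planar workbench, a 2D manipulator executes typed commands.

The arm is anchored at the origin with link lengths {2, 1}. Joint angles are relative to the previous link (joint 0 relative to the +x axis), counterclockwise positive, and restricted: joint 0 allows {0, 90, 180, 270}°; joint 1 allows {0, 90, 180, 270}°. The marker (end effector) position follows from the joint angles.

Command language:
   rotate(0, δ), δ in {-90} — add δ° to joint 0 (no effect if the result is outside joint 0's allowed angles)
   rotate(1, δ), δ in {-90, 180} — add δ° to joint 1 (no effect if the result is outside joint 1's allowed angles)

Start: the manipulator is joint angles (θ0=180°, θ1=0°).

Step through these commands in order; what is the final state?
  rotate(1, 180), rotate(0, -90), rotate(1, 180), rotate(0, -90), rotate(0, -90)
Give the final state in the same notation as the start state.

t0: joint angles (θ0=180°, θ1=0°)
1. rotate(1, 180) → joint angles (θ0=180°, θ1=180°)
2. rotate(0, -90) → joint angles (θ0=90°, θ1=180°)
3. rotate(1, 180) → joint angles (θ0=90°, θ1=0°)
4. rotate(0, -90) → joint angles (θ0=0°, θ1=0°)
5. rotate(0, -90) → joint angles (θ0=270°, θ1=0°)

joint angles (θ0=270°, θ1=0°)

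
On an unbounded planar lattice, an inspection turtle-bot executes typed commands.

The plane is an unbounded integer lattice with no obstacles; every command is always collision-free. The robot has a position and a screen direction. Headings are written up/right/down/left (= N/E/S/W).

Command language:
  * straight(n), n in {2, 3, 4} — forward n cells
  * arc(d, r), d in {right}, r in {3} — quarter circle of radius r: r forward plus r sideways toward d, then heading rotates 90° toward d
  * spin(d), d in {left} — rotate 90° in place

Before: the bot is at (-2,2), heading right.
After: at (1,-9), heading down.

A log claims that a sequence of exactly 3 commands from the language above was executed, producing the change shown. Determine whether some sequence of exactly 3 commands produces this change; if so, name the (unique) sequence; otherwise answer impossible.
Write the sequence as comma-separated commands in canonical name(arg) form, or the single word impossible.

arc(right, 3), straight(4), straight(4)

key: running straight(4) before arc(right, 3) would end elsewhere — order is forced
start: at (-2,2), heading right
t=1 arc(right, 3) ⇒ at (1,-1), heading down
t=2 straight(4) ⇒ at (1,-5), heading down
t=3 straight(4) ⇒ at (1,-9), heading down
no other 3-command option fits: unique.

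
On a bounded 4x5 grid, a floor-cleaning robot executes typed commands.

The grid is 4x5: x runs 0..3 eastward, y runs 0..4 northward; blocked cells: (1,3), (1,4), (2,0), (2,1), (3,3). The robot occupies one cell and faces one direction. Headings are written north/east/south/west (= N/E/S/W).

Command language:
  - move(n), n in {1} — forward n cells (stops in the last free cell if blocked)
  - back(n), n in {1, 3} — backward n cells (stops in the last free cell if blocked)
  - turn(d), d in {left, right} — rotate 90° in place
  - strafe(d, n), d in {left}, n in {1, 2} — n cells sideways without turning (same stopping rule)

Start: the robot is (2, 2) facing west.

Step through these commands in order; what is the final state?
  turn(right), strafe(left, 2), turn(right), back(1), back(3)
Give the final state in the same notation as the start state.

begin: (2, 2) facing west
t=1 turn(right) ⇒ (2, 2) facing north
t=2 strafe(left, 2) ⇒ (0, 2) facing north
t=3 turn(right) ⇒ (0, 2) facing east
t=4 back(1) ⇒ (0, 2) facing east
t=5 back(3) ⇒ (0, 2) facing east

(0, 2) facing east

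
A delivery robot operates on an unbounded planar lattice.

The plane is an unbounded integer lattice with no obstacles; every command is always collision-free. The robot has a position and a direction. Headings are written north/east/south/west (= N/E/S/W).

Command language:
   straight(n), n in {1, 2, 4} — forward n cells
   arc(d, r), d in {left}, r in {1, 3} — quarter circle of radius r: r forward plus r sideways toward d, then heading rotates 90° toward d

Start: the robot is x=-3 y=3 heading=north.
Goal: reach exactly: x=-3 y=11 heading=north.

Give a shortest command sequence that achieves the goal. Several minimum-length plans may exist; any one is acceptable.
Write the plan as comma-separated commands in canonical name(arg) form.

begin: x=-3 y=3 heading=north
1. straight(4) → x=-3 y=7 heading=north
2. straight(4) → x=-3 y=11 heading=north
no 1-step plan works, so 2 is optimal.

straight(4), straight(4)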